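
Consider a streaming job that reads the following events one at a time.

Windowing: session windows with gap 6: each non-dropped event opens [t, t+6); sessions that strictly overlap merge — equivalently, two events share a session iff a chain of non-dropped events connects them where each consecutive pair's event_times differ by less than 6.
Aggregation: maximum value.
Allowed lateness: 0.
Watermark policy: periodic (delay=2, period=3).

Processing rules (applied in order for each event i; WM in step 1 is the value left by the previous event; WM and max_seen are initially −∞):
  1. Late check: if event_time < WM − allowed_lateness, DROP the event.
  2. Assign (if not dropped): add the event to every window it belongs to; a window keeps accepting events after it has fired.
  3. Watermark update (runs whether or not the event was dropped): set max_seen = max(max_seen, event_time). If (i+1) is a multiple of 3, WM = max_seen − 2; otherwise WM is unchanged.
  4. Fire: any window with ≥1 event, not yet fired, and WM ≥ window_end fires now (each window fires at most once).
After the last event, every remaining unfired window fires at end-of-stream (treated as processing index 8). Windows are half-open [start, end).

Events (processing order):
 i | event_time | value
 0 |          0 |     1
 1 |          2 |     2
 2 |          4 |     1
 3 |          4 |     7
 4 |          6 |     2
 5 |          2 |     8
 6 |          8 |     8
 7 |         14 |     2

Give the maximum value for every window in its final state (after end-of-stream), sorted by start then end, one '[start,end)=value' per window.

i=0 t=0 v=1: → [0,6); WM=−∞
i=1 t=2 v=2: → [0,8); WM=−∞
i=2 t=4 v=1: → [0,10); WM=2
i=3 t=4 v=7: → [0,10); WM=2
i=4 t=6 v=2: → [0,12); WM=2
i=5 t=2 v=8: → [0,12); WM=4
i=6 t=8 v=8: → [0,14); WM=4
i=7 t=14 v=2: → [14,20); WM=4

[0,14)=8 [14,20)=2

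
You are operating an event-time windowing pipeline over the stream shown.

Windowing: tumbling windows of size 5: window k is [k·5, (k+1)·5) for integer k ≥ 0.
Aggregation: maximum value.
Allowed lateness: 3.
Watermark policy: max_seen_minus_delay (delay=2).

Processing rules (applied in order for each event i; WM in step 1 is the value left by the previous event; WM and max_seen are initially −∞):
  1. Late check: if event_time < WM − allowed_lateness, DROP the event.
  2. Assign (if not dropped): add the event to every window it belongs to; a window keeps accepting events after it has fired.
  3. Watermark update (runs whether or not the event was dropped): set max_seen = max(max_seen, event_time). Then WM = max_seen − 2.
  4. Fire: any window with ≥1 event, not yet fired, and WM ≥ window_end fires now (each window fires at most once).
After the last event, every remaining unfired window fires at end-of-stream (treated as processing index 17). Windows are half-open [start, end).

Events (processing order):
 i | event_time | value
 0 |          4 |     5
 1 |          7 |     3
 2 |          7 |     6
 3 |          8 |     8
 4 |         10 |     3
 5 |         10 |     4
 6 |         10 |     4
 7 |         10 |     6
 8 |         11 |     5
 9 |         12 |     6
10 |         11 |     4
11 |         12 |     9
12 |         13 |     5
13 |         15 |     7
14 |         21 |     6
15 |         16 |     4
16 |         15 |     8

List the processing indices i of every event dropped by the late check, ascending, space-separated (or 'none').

i=0 t=4 v=5: → [0,5); WM=2
i=1 t=7 v=3: → [5,10); WM=5; [0,5) fires=5
i=2 t=7 v=6: → [5,10); WM=5
i=3 t=8 v=8: → [5,10); WM=6
i=4 t=10 v=3: → [10,15); WM=8
i=5 t=10 v=4: → [10,15); WM=8
i=6 t=10 v=4: → [10,15); WM=8
i=7 t=10 v=6: → [10,15); WM=8
i=8 t=11 v=5: → [10,15); WM=9
i=9 t=12 v=6: → [10,15); WM=10; [5,10) fires=8
i=10 t=11 v=4: → [10,15); WM=10
i=11 t=12 v=9: → [10,15); WM=10
i=12 t=13 v=5: → [10,15); WM=11
i=13 t=15 v=7: → [15,20); WM=13
i=14 t=21 v=6: → [20,25); WM=19; [10,15) fires=9
i=15 t=16 v=4: → [15,20); WM=19
i=16 t=15 v=8: DROP (t<19-3); WM=19

16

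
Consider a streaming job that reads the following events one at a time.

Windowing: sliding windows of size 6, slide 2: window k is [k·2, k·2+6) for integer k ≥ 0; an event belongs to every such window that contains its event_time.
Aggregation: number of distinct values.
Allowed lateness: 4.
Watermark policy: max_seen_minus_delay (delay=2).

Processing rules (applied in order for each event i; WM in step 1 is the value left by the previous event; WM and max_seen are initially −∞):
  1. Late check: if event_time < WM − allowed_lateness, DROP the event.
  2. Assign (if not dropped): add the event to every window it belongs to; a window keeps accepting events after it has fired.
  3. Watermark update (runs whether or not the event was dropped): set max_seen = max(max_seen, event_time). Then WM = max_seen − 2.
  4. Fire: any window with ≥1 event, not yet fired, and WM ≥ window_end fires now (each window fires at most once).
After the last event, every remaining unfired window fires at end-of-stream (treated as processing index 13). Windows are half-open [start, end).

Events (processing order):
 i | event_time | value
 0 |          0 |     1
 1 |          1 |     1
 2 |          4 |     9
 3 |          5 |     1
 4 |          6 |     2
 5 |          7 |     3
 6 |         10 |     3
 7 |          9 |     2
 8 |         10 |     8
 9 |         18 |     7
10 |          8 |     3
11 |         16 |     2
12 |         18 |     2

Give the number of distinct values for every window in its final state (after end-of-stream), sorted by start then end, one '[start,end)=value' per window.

i=0 t=0 v=1: → [0,6); WM=-2
i=1 t=1 v=1: → [0,6); WM=-1
i=2 t=4 v=9: → [4,10),[2,8),[0,6); WM=2
i=3 t=5 v=1: → [4,10),[2,8),[0,6); WM=3
i=4 t=6 v=2: → [6,12),[4,10),[2,8); WM=4
i=5 t=7 v=3: → [6,12),[4,10),[2,8); WM=5
i=6 t=10 v=3: → [10,16),[8,14),[6,12); WM=8; [0,6) fires=2 [2,8) fires=4
i=7 t=9 v=2: → [8,14),[6,12),[4,10); WM=8
i=8 t=10 v=8: → [10,16),[8,14),[6,12); WM=8
i=9 t=18 v=7: → [18,24),[16,22),[14,20); WM=16; [4,10) fires=4 [6,12) fires=3 [8,14) fires=3 [10,16) fires=2
i=10 t=8 v=3: DROP (t<16-4); WM=16
i=11 t=16 v=2: → [16,22),[14,20),[12,18); WM=16
i=12 t=18 v=2: → [18,24),[16,22),[14,20); WM=16

[0,6)=2 [2,8)=4 [4,10)=4 [6,12)=3 [8,14)=3 [10,16)=2 [12,18)=1 [14,20)=2 [16,22)=2 [18,24)=2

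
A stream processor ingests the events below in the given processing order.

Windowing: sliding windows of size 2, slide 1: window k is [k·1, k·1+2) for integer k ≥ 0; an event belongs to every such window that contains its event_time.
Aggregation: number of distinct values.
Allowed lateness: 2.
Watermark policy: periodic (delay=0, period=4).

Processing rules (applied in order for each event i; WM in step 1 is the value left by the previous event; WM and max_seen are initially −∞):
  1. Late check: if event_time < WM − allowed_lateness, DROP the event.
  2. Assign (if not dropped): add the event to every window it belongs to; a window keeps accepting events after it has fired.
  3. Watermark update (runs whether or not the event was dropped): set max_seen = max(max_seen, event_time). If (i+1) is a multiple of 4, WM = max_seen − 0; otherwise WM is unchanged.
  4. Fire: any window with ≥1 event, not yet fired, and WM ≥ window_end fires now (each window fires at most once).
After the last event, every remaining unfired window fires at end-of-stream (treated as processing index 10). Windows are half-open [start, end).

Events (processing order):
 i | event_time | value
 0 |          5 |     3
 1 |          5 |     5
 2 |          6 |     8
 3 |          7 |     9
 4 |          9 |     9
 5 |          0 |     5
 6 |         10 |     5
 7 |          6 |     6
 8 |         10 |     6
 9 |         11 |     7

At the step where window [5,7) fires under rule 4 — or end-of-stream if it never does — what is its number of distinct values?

3

i=0 t=5 v=3: → [5,7),[4,6); WM=−∞
i=1 t=5 v=5: → [5,7),[4,6); WM=−∞
i=2 t=6 v=8: → [6,8),[5,7); WM=−∞
i=3 t=7 v=9: → [7,9),[6,8); WM=7; [4,6) fires=2 [5,7) fires=3
i=4 t=9 v=9: → [9,11),[8,10); WM=7
i=5 t=0 v=5: DROP (t<7-2); WM=7
i=6 t=10 v=5: → [10,12),[9,11); WM=7
i=7 t=6 v=6: → [6,8),[5,7); WM=10; [6,8) fires=3 [7,9) fires=1 [8,10) fires=1
i=8 t=10 v=6: → [10,12),[9,11); WM=10
i=9 t=11 v=7: → [11,13),[10,12); WM=10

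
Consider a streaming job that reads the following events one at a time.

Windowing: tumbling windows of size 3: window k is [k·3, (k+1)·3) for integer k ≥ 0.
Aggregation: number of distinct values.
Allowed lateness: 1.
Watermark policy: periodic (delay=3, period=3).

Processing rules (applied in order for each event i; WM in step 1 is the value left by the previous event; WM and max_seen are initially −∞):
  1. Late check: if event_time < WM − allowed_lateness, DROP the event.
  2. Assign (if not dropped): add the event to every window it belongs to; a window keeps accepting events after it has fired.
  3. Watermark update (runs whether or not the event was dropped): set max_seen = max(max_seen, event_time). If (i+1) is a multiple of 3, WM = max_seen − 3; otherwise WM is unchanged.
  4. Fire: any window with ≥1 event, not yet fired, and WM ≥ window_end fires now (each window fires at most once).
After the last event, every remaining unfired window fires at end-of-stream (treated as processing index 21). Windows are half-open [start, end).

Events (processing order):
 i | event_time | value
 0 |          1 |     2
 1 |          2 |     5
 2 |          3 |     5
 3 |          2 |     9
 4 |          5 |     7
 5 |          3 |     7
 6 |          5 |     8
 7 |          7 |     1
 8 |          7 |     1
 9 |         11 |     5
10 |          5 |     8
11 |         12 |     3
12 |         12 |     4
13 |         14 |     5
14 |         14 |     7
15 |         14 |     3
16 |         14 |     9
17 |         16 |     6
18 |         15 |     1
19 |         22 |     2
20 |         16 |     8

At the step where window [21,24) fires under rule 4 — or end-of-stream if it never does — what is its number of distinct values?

1

i=0 t=1 v=2: → [0,3); WM=−∞
i=1 t=2 v=5: → [0,3); WM=−∞
i=2 t=3 v=5: → [3,6); WM=0
i=3 t=2 v=9: → [0,3); WM=0
i=4 t=5 v=7: → [3,6); WM=0
i=5 t=3 v=7: → [3,6); WM=2
i=6 t=5 v=8: → [3,6); WM=2
i=7 t=7 v=1: → [6,9); WM=2
i=8 t=7 v=1: → [6,9); WM=4; [0,3) fires=3
i=9 t=11 v=5: → [9,12); WM=4
i=10 t=5 v=8: → [3,6); WM=4
i=11 t=12 v=3: → [12,15); WM=9; [3,6) fires=3 [6,9) fires=1
i=12 t=12 v=4: → [12,15); WM=9
i=13 t=14 v=5: → [12,15); WM=9
i=14 t=14 v=7: → [12,15); WM=11
i=15 t=14 v=3: → [12,15); WM=11
i=16 t=14 v=9: → [12,15); WM=11
i=17 t=16 v=6: → [15,18); WM=13; [9,12) fires=1
i=18 t=15 v=1: → [15,18); WM=13
i=19 t=22 v=2: → [21,24); WM=13
i=20 t=16 v=8: → [15,18); WM=19; [12,15) fires=5 [15,18) fires=3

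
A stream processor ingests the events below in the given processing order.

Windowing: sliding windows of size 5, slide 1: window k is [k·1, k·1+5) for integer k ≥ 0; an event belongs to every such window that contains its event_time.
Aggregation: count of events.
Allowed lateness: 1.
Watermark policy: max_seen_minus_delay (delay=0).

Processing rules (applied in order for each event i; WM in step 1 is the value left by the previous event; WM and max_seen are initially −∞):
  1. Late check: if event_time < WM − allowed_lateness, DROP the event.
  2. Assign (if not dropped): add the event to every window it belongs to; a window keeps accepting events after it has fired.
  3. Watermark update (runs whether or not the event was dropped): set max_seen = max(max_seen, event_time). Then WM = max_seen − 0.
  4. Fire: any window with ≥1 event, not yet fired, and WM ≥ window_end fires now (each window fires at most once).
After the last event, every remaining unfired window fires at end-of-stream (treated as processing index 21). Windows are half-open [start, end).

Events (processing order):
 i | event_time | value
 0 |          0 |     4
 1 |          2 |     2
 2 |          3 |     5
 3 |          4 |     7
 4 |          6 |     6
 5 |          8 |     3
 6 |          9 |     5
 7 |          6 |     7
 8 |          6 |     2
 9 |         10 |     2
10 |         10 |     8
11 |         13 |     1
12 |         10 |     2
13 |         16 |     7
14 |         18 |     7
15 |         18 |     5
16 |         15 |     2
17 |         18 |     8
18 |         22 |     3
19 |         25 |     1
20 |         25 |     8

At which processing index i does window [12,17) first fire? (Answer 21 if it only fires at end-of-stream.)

i=0 t=0 v=4: → [0,5); WM=0
i=1 t=2 v=2: → [2,7),[1,6),[0,5); WM=2
i=2 t=3 v=5: → [3,8),[2,7),[1,6),[0,5); WM=3
i=3 t=4 v=7: → [4,9),[3,8),[2,7),[1,6),[0,5); WM=4
i=4 t=6 v=6: → [6,11),[5,10),[4,9),[3,8),[2,7); WM=6; [0,5) fires=4 [1,6) fires=3
i=5 t=8 v=3: → [8,13),[7,12),[6,11),[5,10),[4,9); WM=8; [2,7) fires=4 [3,8) fires=3
i=6 t=9 v=5: → [9,14),[8,13),[7,12),[6,11),[5,10); WM=9; [4,9) fires=3
i=7 t=6 v=7: DROP (t<9-1); WM=9
i=8 t=6 v=2: DROP (t<9-1); WM=9
i=9 t=10 v=2: → [10,15),[9,14),[8,13),[7,12),[6,11); WM=10; [5,10) fires=3
i=10 t=10 v=8: → [10,15),[9,14),[8,13),[7,12),[6,11); WM=10
i=11 t=13 v=1: → [13,18),[12,17),[11,16),[10,15),[9,14); WM=13; [6,11) fires=5 [7,12) fires=4 [8,13) fires=4
i=12 t=10 v=2: DROP (t<13-1); WM=13
i=13 t=16 v=7: → [16,21),[15,20),[14,19),[13,18),[12,17); WM=16; [9,14) fires=4 [10,15) fires=3 [11,16) fires=1
i=14 t=18 v=7: → [18,23),[17,22),[16,21),[15,20),[14,19); WM=18; [12,17) fires=2 [13,18) fires=2
i=15 t=18 v=5: → [18,23),[17,22),[16,21),[15,20),[14,19); WM=18
i=16 t=15 v=2: DROP (t<18-1); WM=18
i=17 t=18 v=8: → [18,23),[17,22),[16,21),[15,20),[14,19); WM=18
i=18 t=22 v=3: → [22,27),[21,26),[20,25),[19,24),[18,23); WM=22; [14,19) fires=4 [15,20) fires=4 [16,21) fires=4 [17,22) fires=3
i=19 t=25 v=1: → [25,30),[24,29),[23,28),[22,27),[21,26); WM=25; [18,23) fires=4 [19,24) fires=1 [20,25) fires=1
i=20 t=25 v=8: → [25,30),[24,29),[23,28),[22,27),[21,26); WM=25

14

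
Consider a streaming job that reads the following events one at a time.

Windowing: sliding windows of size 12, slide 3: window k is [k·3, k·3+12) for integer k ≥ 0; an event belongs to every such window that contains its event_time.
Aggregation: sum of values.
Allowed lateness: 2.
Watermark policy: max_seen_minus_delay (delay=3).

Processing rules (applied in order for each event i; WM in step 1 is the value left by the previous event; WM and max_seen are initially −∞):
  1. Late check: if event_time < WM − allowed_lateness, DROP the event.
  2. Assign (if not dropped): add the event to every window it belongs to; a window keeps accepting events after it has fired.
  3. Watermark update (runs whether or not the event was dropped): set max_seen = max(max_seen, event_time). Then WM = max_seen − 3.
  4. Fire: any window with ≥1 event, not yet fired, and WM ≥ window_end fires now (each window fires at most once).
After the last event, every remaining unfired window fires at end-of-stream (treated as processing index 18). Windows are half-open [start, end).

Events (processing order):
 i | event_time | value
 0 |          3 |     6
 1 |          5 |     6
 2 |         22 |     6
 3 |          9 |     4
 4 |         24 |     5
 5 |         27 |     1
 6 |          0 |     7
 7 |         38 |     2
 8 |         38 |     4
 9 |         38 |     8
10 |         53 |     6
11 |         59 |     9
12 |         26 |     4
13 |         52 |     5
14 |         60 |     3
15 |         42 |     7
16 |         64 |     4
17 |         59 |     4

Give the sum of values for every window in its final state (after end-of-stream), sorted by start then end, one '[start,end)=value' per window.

i=0 t=3 v=6: → [3,15),[0,12); WM=0
i=1 t=5 v=6: → [3,15),[0,12); WM=2
i=2 t=22 v=6: → [21,33),[18,30),[15,27),[12,24); WM=19; [0,12) fires=12 [3,15) fires=12
i=3 t=9 v=4: DROP (t<19-2); WM=19
i=4 t=24 v=5: → [24,36),[21,33),[18,30),[15,27); WM=21
i=5 t=27 v=1: → [27,39),[24,36),[21,33),[18,30); WM=24; [12,24) fires=6
i=6 t=0 v=7: DROP (t<24-2); WM=24
i=7 t=38 v=2: → [36,48),[33,45),[30,42),[27,39); WM=35; [15,27) fires=11 [18,30) fires=12 [21,33) fires=12
i=8 t=38 v=4: → [36,48),[33,45),[30,42),[27,39); WM=35
i=9 t=38 v=8: → [36,48),[33,45),[30,42),[27,39); WM=35
i=10 t=53 v=6: → [51,63),[48,60),[45,57),[42,54); WM=50; [24,36) fires=6 [27,39) fires=15 [30,42) fires=14 [33,45) fires=14 [36,48) fires=14
i=11 t=59 v=9: → [57,69),[54,66),[51,63),[48,60); WM=56; [42,54) fires=6
i=12 t=26 v=4: DROP (t<56-2); WM=56
i=13 t=52 v=5: DROP (t<56-2); WM=56
i=14 t=60 v=3: → [60,72),[57,69),[54,66),[51,63); WM=57; [45,57) fires=6
i=15 t=42 v=7: DROP (t<57-2); WM=57
i=16 t=64 v=4: → [63,75),[60,72),[57,69),[54,66); WM=61; [48,60) fires=15
i=17 t=59 v=4: → [57,69),[54,66),[51,63),[48,60); WM=61

[0,12)=12 [3,15)=12 [12,24)=6 [15,27)=11 [18,30)=12 [21,33)=12 [24,36)=6 [27,39)=15 [30,42)=14 [33,45)=14 [36,48)=14 [42,54)=6 [45,57)=6 [48,60)=19 [51,63)=22 [54,66)=20 [57,69)=20 [60,72)=7 [63,75)=4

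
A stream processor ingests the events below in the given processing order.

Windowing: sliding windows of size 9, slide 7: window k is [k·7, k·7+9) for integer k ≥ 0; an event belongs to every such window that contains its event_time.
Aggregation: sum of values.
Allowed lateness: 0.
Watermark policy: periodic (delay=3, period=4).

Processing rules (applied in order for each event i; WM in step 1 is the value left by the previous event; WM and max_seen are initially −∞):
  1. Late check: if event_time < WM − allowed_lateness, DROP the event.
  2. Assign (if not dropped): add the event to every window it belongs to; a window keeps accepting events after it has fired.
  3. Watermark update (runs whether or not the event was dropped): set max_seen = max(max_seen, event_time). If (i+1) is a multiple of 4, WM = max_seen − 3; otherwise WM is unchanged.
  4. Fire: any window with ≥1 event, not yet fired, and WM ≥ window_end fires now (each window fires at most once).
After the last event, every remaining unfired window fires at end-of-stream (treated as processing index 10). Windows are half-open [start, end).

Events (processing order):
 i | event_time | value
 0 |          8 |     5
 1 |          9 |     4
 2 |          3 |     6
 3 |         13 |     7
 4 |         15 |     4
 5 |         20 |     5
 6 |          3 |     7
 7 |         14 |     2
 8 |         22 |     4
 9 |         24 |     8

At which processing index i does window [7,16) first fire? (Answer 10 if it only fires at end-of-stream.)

7

i=0 t=8 v=5: → [7,16),[0,9); WM=−∞
i=1 t=9 v=4: → [7,16); WM=−∞
i=2 t=3 v=6: → [0,9); WM=−∞
i=3 t=13 v=7: → [7,16); WM=10; [0,9) fires=11
i=4 t=15 v=4: → [14,23),[7,16); WM=10
i=5 t=20 v=5: → [14,23); WM=10
i=6 t=3 v=7: DROP (t<10-0); WM=10
i=7 t=14 v=2: → [14,23),[7,16); WM=17; [7,16) fires=22
i=8 t=22 v=4: → [21,30),[14,23); WM=17
i=9 t=24 v=8: → [21,30); WM=17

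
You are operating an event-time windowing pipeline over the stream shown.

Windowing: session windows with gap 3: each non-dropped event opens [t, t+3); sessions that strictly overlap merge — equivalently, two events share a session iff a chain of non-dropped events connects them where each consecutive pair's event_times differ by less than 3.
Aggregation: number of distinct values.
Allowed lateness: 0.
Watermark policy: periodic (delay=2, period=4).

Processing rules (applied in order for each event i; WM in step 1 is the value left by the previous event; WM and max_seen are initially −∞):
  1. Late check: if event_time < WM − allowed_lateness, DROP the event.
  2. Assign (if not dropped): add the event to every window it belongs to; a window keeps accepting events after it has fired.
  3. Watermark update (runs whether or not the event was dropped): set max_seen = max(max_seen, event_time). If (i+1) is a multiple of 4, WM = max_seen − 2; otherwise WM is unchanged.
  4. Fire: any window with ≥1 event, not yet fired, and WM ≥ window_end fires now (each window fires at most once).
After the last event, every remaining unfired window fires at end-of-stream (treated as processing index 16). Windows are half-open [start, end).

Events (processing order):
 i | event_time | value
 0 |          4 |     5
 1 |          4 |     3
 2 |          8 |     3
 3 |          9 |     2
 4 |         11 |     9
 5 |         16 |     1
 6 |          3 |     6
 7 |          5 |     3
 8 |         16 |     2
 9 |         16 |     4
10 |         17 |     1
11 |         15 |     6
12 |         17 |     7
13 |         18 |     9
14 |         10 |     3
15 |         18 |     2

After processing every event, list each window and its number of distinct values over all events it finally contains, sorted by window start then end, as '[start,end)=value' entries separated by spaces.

[4,7)=2 [8,14)=3 [15,21)=6

i=0 t=4 v=5: → [4,7); WM=−∞
i=1 t=4 v=3: → [4,7); WM=−∞
i=2 t=8 v=3: → [8,11); WM=−∞
i=3 t=9 v=2: → [8,12); WM=7
i=4 t=11 v=9: → [8,14); WM=7
i=5 t=16 v=1: → [16,19); WM=7
i=6 t=3 v=6: DROP (t<7-0); WM=7
i=7 t=5 v=3: DROP (t<7-0); WM=14
i=8 t=16 v=2: → [16,19); WM=14
i=9 t=16 v=4: → [16,19); WM=14
i=10 t=17 v=1: → [16,20); WM=14
i=11 t=15 v=6: → [15,20); WM=15
i=12 t=17 v=7: → [15,20); WM=15
i=13 t=18 v=9: → [15,21); WM=15
i=14 t=10 v=3: DROP (t<15-0); WM=15
i=15 t=18 v=2: → [15,21); WM=16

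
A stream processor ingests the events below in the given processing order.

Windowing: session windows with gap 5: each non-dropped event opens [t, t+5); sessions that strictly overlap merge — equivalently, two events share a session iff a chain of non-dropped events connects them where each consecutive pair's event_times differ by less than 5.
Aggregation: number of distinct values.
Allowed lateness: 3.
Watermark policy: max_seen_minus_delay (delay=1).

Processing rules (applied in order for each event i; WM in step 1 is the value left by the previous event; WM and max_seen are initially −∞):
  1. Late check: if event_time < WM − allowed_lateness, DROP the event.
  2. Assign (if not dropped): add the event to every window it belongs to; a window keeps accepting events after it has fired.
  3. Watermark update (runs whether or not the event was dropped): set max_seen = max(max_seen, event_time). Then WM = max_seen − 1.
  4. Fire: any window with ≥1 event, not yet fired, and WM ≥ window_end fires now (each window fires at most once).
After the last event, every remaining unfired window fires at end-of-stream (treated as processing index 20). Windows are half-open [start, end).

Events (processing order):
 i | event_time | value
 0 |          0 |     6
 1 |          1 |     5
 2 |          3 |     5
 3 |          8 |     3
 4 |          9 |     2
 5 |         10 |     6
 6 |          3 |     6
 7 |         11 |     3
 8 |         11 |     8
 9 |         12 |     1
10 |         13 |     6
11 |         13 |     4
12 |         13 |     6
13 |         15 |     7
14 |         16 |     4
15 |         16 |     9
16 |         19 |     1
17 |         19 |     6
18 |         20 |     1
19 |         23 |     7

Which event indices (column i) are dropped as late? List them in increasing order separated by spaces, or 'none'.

6

i=0 t=0 v=6: → [0,5); WM=-1
i=1 t=1 v=5: → [0,6); WM=0
i=2 t=3 v=5: → [0,8); WM=2
i=3 t=8 v=3: → [8,13); WM=7
i=4 t=9 v=2: → [8,14); WM=8
i=5 t=10 v=6: → [8,15); WM=9
i=6 t=3 v=6: DROP (t<9-3); WM=9
i=7 t=11 v=3: → [8,16); WM=10
i=8 t=11 v=8: → [8,16); WM=10
i=9 t=12 v=1: → [8,17); WM=11
i=10 t=13 v=6: → [8,18); WM=12
i=11 t=13 v=4: → [8,18); WM=12
i=12 t=13 v=6: → [8,18); WM=12
i=13 t=15 v=7: → [8,20); WM=14
i=14 t=16 v=4: → [8,21); WM=15
i=15 t=16 v=9: → [8,21); WM=15
i=16 t=19 v=1: → [8,24); WM=18
i=17 t=19 v=6: → [8,24); WM=18
i=18 t=20 v=1: → [8,25); WM=19
i=19 t=23 v=7: → [8,28); WM=22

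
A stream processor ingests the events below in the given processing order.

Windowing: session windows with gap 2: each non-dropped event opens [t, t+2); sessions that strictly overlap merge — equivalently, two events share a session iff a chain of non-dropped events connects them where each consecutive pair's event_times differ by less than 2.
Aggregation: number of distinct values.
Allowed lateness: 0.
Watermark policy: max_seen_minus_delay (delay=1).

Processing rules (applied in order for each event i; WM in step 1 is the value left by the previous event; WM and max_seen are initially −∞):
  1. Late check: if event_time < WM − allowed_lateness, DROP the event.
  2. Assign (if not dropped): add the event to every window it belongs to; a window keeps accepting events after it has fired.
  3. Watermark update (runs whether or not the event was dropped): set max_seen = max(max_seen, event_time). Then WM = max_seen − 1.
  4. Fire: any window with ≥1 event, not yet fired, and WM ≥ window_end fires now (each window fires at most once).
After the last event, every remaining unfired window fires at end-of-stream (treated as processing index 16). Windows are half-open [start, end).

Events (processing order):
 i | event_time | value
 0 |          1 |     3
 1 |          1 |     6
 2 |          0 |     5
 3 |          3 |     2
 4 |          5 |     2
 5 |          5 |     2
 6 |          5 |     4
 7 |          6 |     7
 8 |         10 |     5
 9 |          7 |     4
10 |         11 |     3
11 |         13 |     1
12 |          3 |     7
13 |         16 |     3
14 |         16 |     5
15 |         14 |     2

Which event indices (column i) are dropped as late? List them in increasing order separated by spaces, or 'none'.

9 12 15

i=0 t=1 v=3: → [1,3); WM=0
i=1 t=1 v=6: → [1,3); WM=0
i=2 t=0 v=5: → [0,3); WM=0
i=3 t=3 v=2: → [3,5); WM=2
i=4 t=5 v=2: → [5,7); WM=4
i=5 t=5 v=2: → [5,7); WM=4
i=6 t=5 v=4: → [5,7); WM=4
i=7 t=6 v=7: → [5,8); WM=5
i=8 t=10 v=5: → [10,12); WM=9
i=9 t=7 v=4: DROP (t<9-0); WM=9
i=10 t=11 v=3: → [10,13); WM=10
i=11 t=13 v=1: → [13,15); WM=12
i=12 t=3 v=7: DROP (t<12-0); WM=12
i=13 t=16 v=3: → [16,18); WM=15
i=14 t=16 v=5: → [16,18); WM=15
i=15 t=14 v=2: DROP (t<15-0); WM=15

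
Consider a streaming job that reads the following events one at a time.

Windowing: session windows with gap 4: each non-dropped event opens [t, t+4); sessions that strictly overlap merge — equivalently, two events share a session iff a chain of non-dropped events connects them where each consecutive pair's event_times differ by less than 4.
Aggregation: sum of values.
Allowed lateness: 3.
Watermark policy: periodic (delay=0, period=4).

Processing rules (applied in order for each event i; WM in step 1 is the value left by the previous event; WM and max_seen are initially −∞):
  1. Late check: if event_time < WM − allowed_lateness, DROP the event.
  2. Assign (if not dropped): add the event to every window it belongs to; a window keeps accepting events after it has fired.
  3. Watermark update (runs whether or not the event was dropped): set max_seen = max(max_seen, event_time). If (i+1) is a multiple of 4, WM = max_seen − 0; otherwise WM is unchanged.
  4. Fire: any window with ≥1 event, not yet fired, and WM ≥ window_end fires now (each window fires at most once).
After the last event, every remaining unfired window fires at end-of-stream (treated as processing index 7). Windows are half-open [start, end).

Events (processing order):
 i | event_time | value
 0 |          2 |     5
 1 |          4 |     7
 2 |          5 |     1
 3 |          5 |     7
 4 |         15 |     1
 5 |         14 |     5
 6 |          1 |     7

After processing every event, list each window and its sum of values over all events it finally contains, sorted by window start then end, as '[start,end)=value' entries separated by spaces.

[2,9)=20 [14,19)=6

i=0 t=2 v=5: → [2,6); WM=−∞
i=1 t=4 v=7: → [2,8); WM=−∞
i=2 t=5 v=1: → [2,9); WM=−∞
i=3 t=5 v=7: → [2,9); WM=5
i=4 t=15 v=1: → [15,19); WM=5
i=5 t=14 v=5: → [14,19); WM=5
i=6 t=1 v=7: DROP (t<5-3); WM=5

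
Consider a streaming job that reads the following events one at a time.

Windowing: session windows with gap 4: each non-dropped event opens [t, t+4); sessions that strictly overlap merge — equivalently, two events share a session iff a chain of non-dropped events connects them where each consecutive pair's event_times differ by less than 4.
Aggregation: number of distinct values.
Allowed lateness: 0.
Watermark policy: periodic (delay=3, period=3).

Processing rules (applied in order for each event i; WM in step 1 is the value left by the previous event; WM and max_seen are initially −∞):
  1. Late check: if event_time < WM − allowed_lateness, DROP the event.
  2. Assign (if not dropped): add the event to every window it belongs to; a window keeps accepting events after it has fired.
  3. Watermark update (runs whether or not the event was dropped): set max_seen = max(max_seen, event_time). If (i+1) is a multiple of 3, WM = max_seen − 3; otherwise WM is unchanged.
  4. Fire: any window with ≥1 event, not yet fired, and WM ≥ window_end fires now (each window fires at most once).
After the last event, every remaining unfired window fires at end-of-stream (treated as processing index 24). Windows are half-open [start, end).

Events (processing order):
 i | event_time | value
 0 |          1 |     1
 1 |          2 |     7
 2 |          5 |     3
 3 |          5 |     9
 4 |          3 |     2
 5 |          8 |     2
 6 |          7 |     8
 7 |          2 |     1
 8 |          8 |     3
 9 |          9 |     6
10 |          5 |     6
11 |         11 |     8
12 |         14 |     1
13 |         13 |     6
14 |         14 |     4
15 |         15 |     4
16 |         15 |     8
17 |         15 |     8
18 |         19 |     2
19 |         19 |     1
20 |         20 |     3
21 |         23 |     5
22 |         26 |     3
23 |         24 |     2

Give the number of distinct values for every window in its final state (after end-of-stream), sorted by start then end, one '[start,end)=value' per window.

i=0 t=1 v=1: → [1,5); WM=−∞
i=1 t=2 v=7: → [1,6); WM=−∞
i=2 t=5 v=3: → [1,9); WM=2
i=3 t=5 v=9: → [1,9); WM=2
i=4 t=3 v=2: → [1,9); WM=2
i=5 t=8 v=2: → [1,12); WM=5
i=6 t=7 v=8: → [1,12); WM=5
i=7 t=2 v=1: DROP (t<5-0); WM=5
i=8 t=8 v=3: → [1,12); WM=5
i=9 t=9 v=6: → [1,13); WM=5
i=10 t=5 v=6: → [1,13); WM=5
i=11 t=11 v=8: → [1,15); WM=8
i=12 t=14 v=1: → [1,18); WM=8
i=13 t=13 v=6: → [1,18); WM=8
i=14 t=14 v=4: → [1,18); WM=11
i=15 t=15 v=4: → [1,19); WM=11
i=16 t=15 v=8: → [1,19); WM=11
i=17 t=15 v=8: → [1,19); WM=12
i=18 t=19 v=2: → [19,23); WM=12
i=19 t=19 v=1: → [19,23); WM=12
i=20 t=20 v=3: → [19,24); WM=17
i=21 t=23 v=5: → [19,27); WM=17
i=22 t=26 v=3: → [19,30); WM=17
i=23 t=24 v=2: → [19,30); WM=23

[1,19)=8 [19,30)=4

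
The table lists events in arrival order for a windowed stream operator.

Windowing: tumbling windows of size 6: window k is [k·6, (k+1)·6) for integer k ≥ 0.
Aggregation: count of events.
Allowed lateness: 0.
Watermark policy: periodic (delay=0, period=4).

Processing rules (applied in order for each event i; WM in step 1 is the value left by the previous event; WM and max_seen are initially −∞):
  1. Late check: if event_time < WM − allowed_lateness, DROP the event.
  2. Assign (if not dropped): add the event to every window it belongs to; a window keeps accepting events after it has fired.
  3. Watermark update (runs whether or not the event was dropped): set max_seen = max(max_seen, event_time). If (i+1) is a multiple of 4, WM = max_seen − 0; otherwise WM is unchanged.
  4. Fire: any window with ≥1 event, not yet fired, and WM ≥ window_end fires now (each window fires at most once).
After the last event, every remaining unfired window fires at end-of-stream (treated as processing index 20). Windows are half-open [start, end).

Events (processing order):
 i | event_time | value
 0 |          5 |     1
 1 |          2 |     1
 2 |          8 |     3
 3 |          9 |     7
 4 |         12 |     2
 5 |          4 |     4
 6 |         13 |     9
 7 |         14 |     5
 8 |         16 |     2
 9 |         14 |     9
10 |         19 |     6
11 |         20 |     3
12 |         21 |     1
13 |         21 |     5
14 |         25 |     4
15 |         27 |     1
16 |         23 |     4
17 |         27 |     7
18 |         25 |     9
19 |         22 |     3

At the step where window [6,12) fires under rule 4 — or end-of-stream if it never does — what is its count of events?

2

i=0 t=5 v=1: → [0,6); WM=−∞
i=1 t=2 v=1: → [0,6); WM=−∞
i=2 t=8 v=3: → [6,12); WM=−∞
i=3 t=9 v=7: → [6,12); WM=9; [0,6) fires=2
i=4 t=12 v=2: → [12,18); WM=9
i=5 t=4 v=4: DROP (t<9-0); WM=9
i=6 t=13 v=9: → [12,18); WM=9
i=7 t=14 v=5: → [12,18); WM=14; [6,12) fires=2
i=8 t=16 v=2: → [12,18); WM=14
i=9 t=14 v=9: → [12,18); WM=14
i=10 t=19 v=6: → [18,24); WM=14
i=11 t=20 v=3: → [18,24); WM=20; [12,18) fires=5
i=12 t=21 v=1: → [18,24); WM=20
i=13 t=21 v=5: → [18,24); WM=20
i=14 t=25 v=4: → [24,30); WM=20
i=15 t=27 v=1: → [24,30); WM=27; [18,24) fires=4
i=16 t=23 v=4: DROP (t<27-0); WM=27
i=17 t=27 v=7: → [24,30); WM=27
i=18 t=25 v=9: DROP (t<27-0); WM=27
i=19 t=22 v=3: DROP (t<27-0); WM=27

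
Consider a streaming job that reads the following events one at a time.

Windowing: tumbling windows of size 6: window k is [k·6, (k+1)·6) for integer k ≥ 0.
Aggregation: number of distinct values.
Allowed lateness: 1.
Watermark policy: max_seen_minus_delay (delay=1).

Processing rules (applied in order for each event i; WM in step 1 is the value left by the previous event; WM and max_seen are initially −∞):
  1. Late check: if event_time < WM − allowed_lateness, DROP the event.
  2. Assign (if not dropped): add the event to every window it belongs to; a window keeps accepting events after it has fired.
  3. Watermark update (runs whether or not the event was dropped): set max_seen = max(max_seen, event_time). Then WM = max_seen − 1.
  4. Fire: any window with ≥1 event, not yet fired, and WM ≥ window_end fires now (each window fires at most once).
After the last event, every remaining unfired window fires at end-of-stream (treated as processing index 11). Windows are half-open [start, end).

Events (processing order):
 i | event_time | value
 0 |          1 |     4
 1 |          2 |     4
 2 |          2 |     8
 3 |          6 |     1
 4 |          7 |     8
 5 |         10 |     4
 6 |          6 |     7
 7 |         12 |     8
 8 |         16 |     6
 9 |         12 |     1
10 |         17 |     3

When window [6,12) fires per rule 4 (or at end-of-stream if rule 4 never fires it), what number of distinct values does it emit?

i=0 t=1 v=4: → [0,6); WM=0
i=1 t=2 v=4: → [0,6); WM=1
i=2 t=2 v=8: → [0,6); WM=1
i=3 t=6 v=1: → [6,12); WM=5
i=4 t=7 v=8: → [6,12); WM=6; [0,6) fires=2
i=5 t=10 v=4: → [6,12); WM=9
i=6 t=6 v=7: DROP (t<9-1); WM=9
i=7 t=12 v=8: → [12,18); WM=11
i=8 t=16 v=6: → [12,18); WM=15; [6,12) fires=3
i=9 t=12 v=1: DROP (t<15-1); WM=15
i=10 t=17 v=3: → [12,18); WM=16

3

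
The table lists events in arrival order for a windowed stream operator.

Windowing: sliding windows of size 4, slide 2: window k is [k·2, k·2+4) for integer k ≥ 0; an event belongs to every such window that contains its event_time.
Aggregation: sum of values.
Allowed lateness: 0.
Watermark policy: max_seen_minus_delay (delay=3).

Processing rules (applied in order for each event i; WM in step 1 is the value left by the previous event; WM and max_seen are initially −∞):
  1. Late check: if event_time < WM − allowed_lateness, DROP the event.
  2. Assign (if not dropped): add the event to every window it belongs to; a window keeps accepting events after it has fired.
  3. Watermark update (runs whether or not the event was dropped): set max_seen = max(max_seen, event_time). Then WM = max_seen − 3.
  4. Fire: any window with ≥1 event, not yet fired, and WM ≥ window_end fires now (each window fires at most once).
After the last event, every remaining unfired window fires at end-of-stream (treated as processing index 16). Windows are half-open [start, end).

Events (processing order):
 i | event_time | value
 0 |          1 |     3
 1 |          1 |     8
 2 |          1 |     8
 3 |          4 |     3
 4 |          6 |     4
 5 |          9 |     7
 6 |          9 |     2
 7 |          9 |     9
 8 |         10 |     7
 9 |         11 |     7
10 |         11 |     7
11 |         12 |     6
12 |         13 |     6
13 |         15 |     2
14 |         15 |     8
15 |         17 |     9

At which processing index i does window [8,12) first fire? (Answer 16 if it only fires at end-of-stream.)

i=0 t=1 v=3: → [0,4); WM=-2
i=1 t=1 v=8: → [0,4); WM=-2
i=2 t=1 v=8: → [0,4); WM=-2
i=3 t=4 v=3: → [4,8),[2,6); WM=1
i=4 t=6 v=4: → [6,10),[4,8); WM=3
i=5 t=9 v=7: → [8,12),[6,10); WM=6; [0,4) fires=19 [2,6) fires=3
i=6 t=9 v=2: → [8,12),[6,10); WM=6
i=7 t=9 v=9: → [8,12),[6,10); WM=6
i=8 t=10 v=7: → [10,14),[8,12); WM=7
i=9 t=11 v=7: → [10,14),[8,12); WM=8; [4,8) fires=7
i=10 t=11 v=7: → [10,14),[8,12); WM=8
i=11 t=12 v=6: → [12,16),[10,14); WM=9
i=12 t=13 v=6: → [12,16),[10,14); WM=10; [6,10) fires=22
i=13 t=15 v=2: → [14,18),[12,16); WM=12; [8,12) fires=39
i=14 t=15 v=8: → [14,18),[12,16); WM=12
i=15 t=17 v=9: → [16,20),[14,18); WM=14; [10,14) fires=33

13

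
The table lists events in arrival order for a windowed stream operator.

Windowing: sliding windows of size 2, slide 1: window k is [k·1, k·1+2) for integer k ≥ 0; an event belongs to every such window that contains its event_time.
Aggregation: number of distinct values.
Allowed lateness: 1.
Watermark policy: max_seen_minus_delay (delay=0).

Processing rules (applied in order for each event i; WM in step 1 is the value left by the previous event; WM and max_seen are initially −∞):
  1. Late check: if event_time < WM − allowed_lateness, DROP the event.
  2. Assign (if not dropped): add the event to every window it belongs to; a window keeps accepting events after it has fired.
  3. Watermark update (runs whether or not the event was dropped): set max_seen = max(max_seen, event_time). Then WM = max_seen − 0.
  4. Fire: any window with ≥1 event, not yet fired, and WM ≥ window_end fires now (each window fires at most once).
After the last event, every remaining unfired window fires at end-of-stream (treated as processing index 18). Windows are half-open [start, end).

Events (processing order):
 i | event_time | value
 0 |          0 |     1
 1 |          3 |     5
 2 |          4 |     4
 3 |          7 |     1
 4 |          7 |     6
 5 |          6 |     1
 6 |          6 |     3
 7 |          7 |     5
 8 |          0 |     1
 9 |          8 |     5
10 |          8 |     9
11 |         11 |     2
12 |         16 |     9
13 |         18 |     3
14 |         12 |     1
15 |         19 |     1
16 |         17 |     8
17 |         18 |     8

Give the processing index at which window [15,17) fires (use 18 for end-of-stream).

13

i=0 t=0 v=1: → [0,2); WM=0
i=1 t=3 v=5: → [3,5),[2,4); WM=3; [0,2) fires=1
i=2 t=4 v=4: → [4,6),[3,5); WM=4; [2,4) fires=1
i=3 t=7 v=1: → [7,9),[6,8); WM=7; [3,5) fires=2 [4,6) fires=1
i=4 t=7 v=6: → [7,9),[6,8); WM=7
i=5 t=6 v=1: → [6,8),[5,7); WM=7; [5,7) fires=1
i=6 t=6 v=3: → [6,8),[5,7); WM=7
i=7 t=7 v=5: → [7,9),[6,8); WM=7
i=8 t=0 v=1: DROP (t<7-1); WM=7
i=9 t=8 v=5: → [8,10),[7,9); WM=8; [6,8) fires=4
i=10 t=8 v=9: → [8,10),[7,9); WM=8
i=11 t=11 v=2: → [11,13),[10,12); WM=11; [7,9) fires=4 [8,10) fires=2
i=12 t=16 v=9: → [16,18),[15,17); WM=16; [10,12) fires=1 [11,13) fires=1
i=13 t=18 v=3: → [18,20),[17,19); WM=18; [15,17) fires=1 [16,18) fires=1
i=14 t=12 v=1: DROP (t<18-1); WM=18
i=15 t=19 v=1: → [19,21),[18,20); WM=19; [17,19) fires=1
i=16 t=17 v=8: DROP (t<19-1); WM=19
i=17 t=18 v=8: → [18,20),[17,19); WM=19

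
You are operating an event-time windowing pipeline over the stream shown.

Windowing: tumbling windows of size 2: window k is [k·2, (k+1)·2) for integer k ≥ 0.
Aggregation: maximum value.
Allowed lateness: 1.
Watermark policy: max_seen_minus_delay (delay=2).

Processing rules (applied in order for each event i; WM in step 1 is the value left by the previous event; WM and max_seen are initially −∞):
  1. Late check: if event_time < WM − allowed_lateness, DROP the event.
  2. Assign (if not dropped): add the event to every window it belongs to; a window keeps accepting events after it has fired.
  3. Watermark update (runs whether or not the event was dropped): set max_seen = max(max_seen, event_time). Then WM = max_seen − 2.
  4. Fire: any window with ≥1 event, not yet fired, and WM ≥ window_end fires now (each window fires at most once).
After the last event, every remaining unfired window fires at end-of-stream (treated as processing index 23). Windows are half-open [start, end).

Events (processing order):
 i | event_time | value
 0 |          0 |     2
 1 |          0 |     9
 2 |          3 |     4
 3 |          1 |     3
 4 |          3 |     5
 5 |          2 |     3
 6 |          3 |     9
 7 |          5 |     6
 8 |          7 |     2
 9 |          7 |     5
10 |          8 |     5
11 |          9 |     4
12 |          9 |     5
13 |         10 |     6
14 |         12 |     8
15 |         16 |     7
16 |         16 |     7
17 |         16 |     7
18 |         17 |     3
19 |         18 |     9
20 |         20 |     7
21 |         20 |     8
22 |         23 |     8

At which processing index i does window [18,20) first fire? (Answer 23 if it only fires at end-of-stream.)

i=0 t=0 v=2: → [0,2); WM=-2
i=1 t=0 v=9: → [0,2); WM=-2
i=2 t=3 v=4: → [2,4); WM=1
i=3 t=1 v=3: → [0,2); WM=1
i=4 t=3 v=5: → [2,4); WM=1
i=5 t=2 v=3: → [2,4); WM=1
i=6 t=3 v=9: → [2,4); WM=1
i=7 t=5 v=6: → [4,6); WM=3; [0,2) fires=9
i=8 t=7 v=2: → [6,8); WM=5; [2,4) fires=9
i=9 t=7 v=5: → [6,8); WM=5
i=10 t=8 v=5: → [8,10); WM=6; [4,6) fires=6
i=11 t=9 v=4: → [8,10); WM=7
i=12 t=9 v=5: → [8,10); WM=7
i=13 t=10 v=6: → [10,12); WM=8; [6,8) fires=5
i=14 t=12 v=8: → [12,14); WM=10; [8,10) fires=5
i=15 t=16 v=7: → [16,18); WM=14; [10,12) fires=6 [12,14) fires=8
i=16 t=16 v=7: → [16,18); WM=14
i=17 t=16 v=7: → [16,18); WM=14
i=18 t=17 v=3: → [16,18); WM=15
i=19 t=18 v=9: → [18,20); WM=16
i=20 t=20 v=7: → [20,22); WM=18; [16,18) fires=7
i=21 t=20 v=8: → [20,22); WM=18
i=22 t=23 v=8: → [22,24); WM=21; [18,20) fires=9

22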